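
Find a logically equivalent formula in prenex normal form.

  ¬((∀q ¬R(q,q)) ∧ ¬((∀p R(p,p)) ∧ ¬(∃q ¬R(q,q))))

Move each ¬ inward, flipping quantifiers it crosses:
  (∃q R(q,q)) ∨ (∀p R(p,p)) ∧ (∀q R(q,q))
Standardize variables apart so no two quantifiers bind the same name: q↦y.
  (∃q R(q,q)) ∨ (∀p R(p,p)) ∧ (∀y R(y,y))
Pull the quantifiers to the front (each side's bound variable is not free in the other side):
  ∃q ∀p ∀y (R(q,q) ∨ R(p,p) ∧ R(y,y))

∃q ∀p ∀y (R(q,q) ∨ R(p,p) ∧ R(y,y))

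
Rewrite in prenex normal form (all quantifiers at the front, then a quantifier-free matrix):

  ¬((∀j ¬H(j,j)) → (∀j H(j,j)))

∀j ∃u1 (¬H(j,j) ∧ ¬H(u1,u1))

Eliminate → and ↔ using ¬ and ∨.
  ¬(¬(∀j ¬H(j,j)) ∨ (∀j H(j,j)))
Drive negations inward (¬∀x A ≡ ∃x ¬A, ¬∃x A ≡ ∀x ¬A, De Morgan for ∧/∨):
  (∀j ¬H(j,j)) ∧ (∃j ¬H(j,j))
Give each quantifier a distinct variable: j↦u1.
  (∀j ¬H(j,j)) ∧ (∃u1 ¬H(u1,u1))
Pull the quantifiers to the front (each side's bound variable is not free in the other side):
  ∀j ∃u1 (¬H(j,j) ∧ ¬H(u1,u1))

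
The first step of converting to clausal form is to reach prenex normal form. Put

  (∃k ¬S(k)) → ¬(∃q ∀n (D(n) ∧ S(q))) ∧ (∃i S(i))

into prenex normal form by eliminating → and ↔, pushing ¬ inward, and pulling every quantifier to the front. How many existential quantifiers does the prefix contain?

2

Rewrite implications/biconditionals: A → B as ¬A ∨ B.
  ¬(∃k ¬S(k)) ∨ ¬(∃q ∀n (D(n) ∧ S(q))) ∧ (∃i S(i))
Drive negations inward (¬∀x A ≡ ∃x ¬A, ¬∃x A ≡ ∀x ¬A, De Morgan for ∧/∨):
  (∀k S(k)) ∨ (∀q ∃n (¬D(n) ∨ ¬S(q))) ∧ (∃i S(i))
Pull the quantifiers to the front (each side's bound variable is not free in the other side):
  ∀k ∀q ∃n ∃i (S(k) ∨ (¬D(n) ∨ ¬S(q)) ∧ S(i))
The prefix is ∀k ∀q ∃n ∃i: 2 universal, 2 existential.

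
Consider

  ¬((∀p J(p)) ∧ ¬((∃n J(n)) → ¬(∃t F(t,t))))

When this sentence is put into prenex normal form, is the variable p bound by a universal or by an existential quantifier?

Eliminate → and ↔ using ¬ and ∨.
  ¬((∀p J(p)) ∧ ¬(¬(∃n J(n)) ∨ ¬(∃t F(t,t))))
Drive negations inward (¬∀x A ≡ ∃x ¬A, ¬∃x A ≡ ∀x ¬A, De Morgan for ∧/∨):
  (∃p ¬J(p)) ∨ (∀n ¬J(n)) ∨ (∀t ¬F(t,t))
Pull the quantifiers to the front (each side's bound variable is not free in the other side):
  ∃p ∀n ∀t (¬J(p) ∨ ¬J(n) ∨ ¬F(t,t))
The quantifier ∀p sits under an odd number of negations (counting the antecedent side of each →), so it flips to ∃p.

existential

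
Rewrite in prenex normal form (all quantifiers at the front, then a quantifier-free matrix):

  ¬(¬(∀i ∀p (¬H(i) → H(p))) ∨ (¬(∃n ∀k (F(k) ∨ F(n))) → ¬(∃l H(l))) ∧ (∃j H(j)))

First replace A → B with ¬A ∨ B.
  ¬(¬(∀i ∀p (¬¬H(i) ∨ H(p))) ∨ (¬¬(∃n ∀k (F(k) ∨ F(n))) ∨ ¬(∃l H(l))) ∧ (∃j H(j)))
Push ¬ through the quantifiers and connectives to reach negation normal form:
  (∀i ∀p (H(i) ∨ H(p))) ∧ ((∀n ∃k (¬F(k) ∧ ¬F(n))) ∧ (∃l H(l)) ∨ (∀j ¬H(j)))
Finally move all quantifiers to the prefix:
  ∀i ∀p ∀n ∃k ∃l ∀j ((H(i) ∨ H(p)) ∧ (¬F(k) ∧ ¬F(n) ∧ H(l) ∨ ¬H(j)))

∀i ∀p ∀n ∃k ∃l ∀j ((H(i) ∨ H(p)) ∧ (¬F(k) ∧ ¬F(n) ∧ H(l) ∨ ¬H(j)))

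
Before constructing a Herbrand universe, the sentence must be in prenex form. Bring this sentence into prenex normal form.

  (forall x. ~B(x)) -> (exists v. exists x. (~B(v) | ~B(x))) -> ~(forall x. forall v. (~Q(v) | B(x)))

Rewrite implications/biconditionals: A → B as ¬A ∨ B.
  ~(forall x. ~B(x)) | ~(exists v. exists x. (~B(v) | ~B(x))) | ~(forall x. forall v. (~Q(v) | B(x)))
Push ¬ through the quantifiers and connectives to reach negation normal form:
  (exists x. B(x)) | (forall v. forall x. (B(v) & B(x))) | (exists x. exists v. (Q(v) & ~B(x)))
Give each quantifier a distinct variable: x↦y1, x↦z1, v↦v1.
  (exists x. B(x)) | (forall v. forall y1. (B(v) & B(y1))) | (exists z1. exists v1. (Q(v1) & ~B(z1)))
Finally move all quantifiers to the prefix:
  exists x. forall v. forall y1. exists z1. exists v1. (B(x) | B(v) & B(y1) | Q(v1) & ~B(z1))

exists x. forall v. forall y1. exists z1. exists v1. (B(x) | B(v) & B(y1) | Q(v1) & ~B(z1))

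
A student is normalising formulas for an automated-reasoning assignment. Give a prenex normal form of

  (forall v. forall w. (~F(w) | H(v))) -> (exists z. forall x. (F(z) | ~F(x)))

First replace A → B with ¬A ∨ B.
  ~(forall v. forall w. (~F(w) | H(v))) | (exists z. forall x. (F(z) | ~F(x)))
Push ¬ through the quantifiers and connectives to reach negation normal form:
  (exists v. exists w. (F(w) & ~H(v))) | (exists z. forall x. (F(z) | ~F(x)))
Pull the quantifiers to the front (each side's bound variable is not free in the other side):
  exists v. exists w. exists z. forall x. (F(w) & ~H(v) | F(z) | ~F(x))

exists v. exists w. exists z. forall x. (F(w) & ~H(v) | F(z) | ~F(x))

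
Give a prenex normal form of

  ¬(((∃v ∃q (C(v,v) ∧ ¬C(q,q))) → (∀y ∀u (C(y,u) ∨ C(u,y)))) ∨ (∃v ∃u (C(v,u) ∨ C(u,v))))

∃v ∃q ∃y ∃u ∀y1 ∀s (C(v,v) ∧ ¬C(q,q) ∧ ¬C(y,u) ∧ ¬C(u,y) ∧ ¬C(y1,s) ∧ ¬C(s,y1))

First replace A → B with ¬A ∨ B.
  ¬(¬(∃v ∃q (C(v,v) ∧ ¬C(q,q))) ∨ (∀y ∀u (C(y,u) ∨ C(u,y))) ∨ (∃v ∃u (C(v,u) ∨ C(u,v))))
Move each ¬ inward, flipping quantifiers it crosses:
  (∃v ∃q (C(v,v) ∧ ¬C(q,q))) ∧ (∃y ∃u (¬C(y,u) ∧ ¬C(u,y))) ∧ (∀v ∀u (¬C(v,u) ∧ ¬C(u,v)))
Standardize variables apart so no two quantifiers bind the same name: v↦y1, u↦s.
  (∃v ∃q (C(v,v) ∧ ¬C(q,q))) ∧ (∃y ∃u (¬C(y,u) ∧ ¬C(u,y))) ∧ (∀y1 ∀s (¬C(y1,s) ∧ ¬C(s,y1)))
Pull the quantifiers to the front (each side's bound variable is not free in the other side):
  ∃v ∃q ∃y ∃u ∀y1 ∀s (C(v,v) ∧ ¬C(q,q) ∧ ¬C(y,u) ∧ ¬C(u,y) ∧ ¬C(y1,s) ∧ ¬C(s,y1))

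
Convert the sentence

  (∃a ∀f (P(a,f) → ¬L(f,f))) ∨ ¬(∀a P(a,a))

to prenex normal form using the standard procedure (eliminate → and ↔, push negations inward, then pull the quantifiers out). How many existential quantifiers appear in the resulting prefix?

First replace A → B with ¬A ∨ B.
  (∃a ∀f (¬P(a,f) ∨ ¬L(f,f))) ∨ ¬(∀a P(a,a))
Drive negations inward (¬∀x A ≡ ∃x ¬A, ¬∃x A ≡ ∀x ¬A, De Morgan for ∧/∨):
  (∃a ∀f (¬P(a,f) ∨ ¬L(f,f))) ∨ (∃a ¬P(a,a))
Standardize variables apart so no two quantifiers bind the same name: a↦b.
  (∃a ∀f (¬P(a,f) ∨ ¬L(f,f))) ∨ (∃b ¬P(b,b))
Pull the quantifiers to the front (each side's bound variable is not free in the other side):
  ∃a ∀f ∃b (¬P(a,f) ∨ ¬L(f,f) ∨ ¬P(b,b))
The prefix is ∃a ∀f ∃b: 1 universal, 2 existential.

2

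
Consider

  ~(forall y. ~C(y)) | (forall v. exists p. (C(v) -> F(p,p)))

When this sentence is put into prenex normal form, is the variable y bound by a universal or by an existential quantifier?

existential

First replace A → B with ¬A ∨ B.
  ~(forall y. ~C(y)) | (forall v. exists p. (~C(v) | F(p,p)))
Drive negations inward (¬∀x A ≡ ∃x ¬A, ¬∃x A ≡ ∀x ¬A, De Morgan for ∧/∨):
  (exists y. C(y)) | (forall v. exists p. (~C(v) | F(p,p)))
All bound variables are already distinct, so no renaming is needed.
Finally move all quantifiers to the prefix:
  exists y. forall v. exists p. (C(y) | ~C(v) | F(p,p))
The quantifier forall y sits under an odd number of negations (counting the antecedent side of each →), so it flips to exists y.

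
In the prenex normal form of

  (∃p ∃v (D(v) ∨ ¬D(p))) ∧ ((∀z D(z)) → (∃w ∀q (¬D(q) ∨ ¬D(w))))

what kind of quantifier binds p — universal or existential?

existential

Eliminate → and ↔ using ¬ and ∨.
  (∃p ∃v (D(v) ∨ ¬D(p))) ∧ (¬(∀z D(z)) ∨ (∃w ∀q (¬D(q) ∨ ¬D(w))))
Drive negations inward (¬∀x A ≡ ∃x ¬A, ¬∃x A ≡ ∀x ¬A, De Morgan for ∧/∨):
  (∃p ∃v (D(v) ∨ ¬D(p))) ∧ ((∃z ¬D(z)) ∨ (∃w ∀q (¬D(q) ∨ ¬D(w))))
Finally move all quantifiers to the prefix:
  ∃p ∃v ∃z ∃w ∀q ((D(v) ∨ ¬D(p)) ∧ (¬D(z) ∨ ¬D(q) ∨ ¬D(w)))
The quantifier ∃p sits under an even number of negations (counting the antecedent side of each →), so it remains existential.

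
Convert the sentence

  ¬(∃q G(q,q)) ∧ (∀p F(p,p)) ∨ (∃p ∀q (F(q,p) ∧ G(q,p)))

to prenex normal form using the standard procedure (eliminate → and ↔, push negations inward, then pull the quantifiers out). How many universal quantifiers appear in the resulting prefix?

3

Drive negations inward (¬∀x A ≡ ∃x ¬A, ¬∃x A ≡ ∀x ¬A, De Morgan for ∧/∨):
  (∀q ¬G(q,q)) ∧ (∀p F(p,p)) ∨ (∃p ∀q (F(q,p) ∧ G(q,p)))
Standardize variables apart so no two quantifiers bind the same name: p↦y1, q↦w1.
  (∀q ¬G(q,q)) ∧ (∀p F(p,p)) ∨ (∃y1 ∀w1 (F(w1,y1) ∧ G(w1,y1)))
Pull the quantifiers to the front (each side's bound variable is not free in the other side):
  ∀q ∀p ∃y1 ∀w1 (¬G(q,q) ∧ F(p,p) ∨ F(w1,y1) ∧ G(w1,y1))
The prefix is ∀q ∀p ∃y1 ∀w1: 3 universal, 1 existential.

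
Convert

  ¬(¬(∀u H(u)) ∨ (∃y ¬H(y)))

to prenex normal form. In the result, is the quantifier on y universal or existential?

Drive negations inward (¬∀x A ≡ ∃x ¬A, ¬∃x A ≡ ∀x ¬A, De Morgan for ∧/∨):
  (∀u H(u)) ∧ (∀y H(y))
Extract every quantifier outward, since the variables are now distinct and don't occur free across branches:
  ∀u ∀y (H(u) ∧ H(y))
The quantifier ∃y sits under an odd number of negations, so it flips to ∀y.

universal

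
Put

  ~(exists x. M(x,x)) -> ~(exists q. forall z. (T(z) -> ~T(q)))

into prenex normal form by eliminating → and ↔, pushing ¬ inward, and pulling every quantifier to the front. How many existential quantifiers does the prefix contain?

Eliminate → and ↔ using ¬ and ∨.
  ~~(exists x. M(x,x)) | ~(exists q. forall z. (~T(z) | ~T(q)))
Push ¬ through the quantifiers and connectives to reach negation normal form:
  (exists x. M(x,x)) | (forall q. exists z. (T(z) & T(q)))
Pull the quantifiers to the front (each side's bound variable is not free in the other side):
  exists x. forall q. exists z. (M(x,x) | T(z) & T(q))
The prefix is exists x forall q exists z: 1 universal, 2 existential.

2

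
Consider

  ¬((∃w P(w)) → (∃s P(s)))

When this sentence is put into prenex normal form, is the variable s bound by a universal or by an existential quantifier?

universal

First replace A → B with ¬A ∨ B.
  ¬(¬(∃w P(w)) ∨ (∃s P(s)))
Move each ¬ inward, flipping quantifiers it crosses:
  (∃w P(w)) ∧ (∀s ¬P(s))
All bound variables are already distinct, so no renaming is needed.
Finally move all quantifiers to the prefix:
  ∃w ∀s (P(w) ∧ ¬P(s))
The quantifier ∃s sits under an odd number of negations (counting the antecedent side of each →), so it flips to ∀s.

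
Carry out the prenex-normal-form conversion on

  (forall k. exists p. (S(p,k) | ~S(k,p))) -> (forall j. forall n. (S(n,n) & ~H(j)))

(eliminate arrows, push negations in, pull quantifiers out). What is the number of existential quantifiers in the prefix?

First replace A → B with ¬A ∨ B.
  ~(forall k. exists p. (S(p,k) | ~S(k,p))) | (forall j. forall n. (S(n,n) & ~H(j)))
Move each ¬ inward, flipping quantifiers it crosses:
  (exists k. forall p. (~S(p,k) & S(k,p))) | (forall j. forall n. (S(n,n) & ~H(j)))
Finally move all quantifiers to the prefix:
  exists k. forall p. forall j. forall n. (~S(p,k) & S(k,p) | S(n,n) & ~H(j))
The prefix is exists k forall p forall j forall n: 3 universal, 1 existential.

1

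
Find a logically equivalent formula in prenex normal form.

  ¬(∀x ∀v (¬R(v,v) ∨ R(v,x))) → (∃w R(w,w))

∀x ∀v ∃w (¬R(v,v) ∨ R(v,x) ∨ R(w,w))

Rewrite implications/biconditionals: A → B as ¬A ∨ B.
  ¬¬(∀x ∀v (¬R(v,v) ∨ R(v,x))) ∨ (∃w R(w,w))
Push ¬ through the quantifiers and connectives to reach negation normal form:
  (∀x ∀v (¬R(v,v) ∨ R(v,x))) ∨ (∃w R(w,w))
All bound variables are already distinct, so no renaming is needed.
Finally move all quantifiers to the prefix:
  ∀x ∀v ∃w (¬R(v,v) ∨ R(v,x) ∨ R(w,w))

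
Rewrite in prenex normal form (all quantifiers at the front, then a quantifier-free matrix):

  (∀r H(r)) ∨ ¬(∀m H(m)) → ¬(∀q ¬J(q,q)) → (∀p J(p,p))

Eliminate → and ↔ using ¬ and ∨.
  ¬((∀r H(r)) ∨ ¬(∀m H(m))) ∨ ¬¬(∀q ¬J(q,q)) ∨ (∀p J(p,p))
Drive negations inward (¬∀x A ≡ ∃x ¬A, ¬∃x A ≡ ∀x ¬A, De Morgan for ∧/∨):
  (∃r ¬H(r)) ∧ (∀m H(m)) ∨ (∀q ¬J(q,q)) ∨ (∀p J(p,p))
All bound variables are already distinct, so no renaming is needed.
Pull the quantifiers to the front (each side's bound variable is not free in the other side):
  ∃r ∀m ∀q ∀p (¬H(r) ∧ H(m) ∨ ¬J(q,q) ∨ J(p,p))

∃r ∀m ∀q ∀p (¬H(r) ∧ H(m) ∨ ¬J(q,q) ∨ J(p,p))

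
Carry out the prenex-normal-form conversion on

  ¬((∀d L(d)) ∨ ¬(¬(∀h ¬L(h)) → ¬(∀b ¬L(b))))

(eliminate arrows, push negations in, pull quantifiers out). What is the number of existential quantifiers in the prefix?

2

Rewrite implications/biconditionals: A → B as ¬A ∨ B.
  ¬((∀d L(d)) ∨ ¬(¬¬(∀h ¬L(h)) ∨ ¬(∀b ¬L(b))))
Drive negations inward (¬∀x A ≡ ∃x ¬A, ¬∃x A ≡ ∀x ¬A, De Morgan for ∧/∨):
  (∃d ¬L(d)) ∧ ((∀h ¬L(h)) ∨ (∃b L(b)))
Extract every quantifier outward, since the variables are now distinct and don't occur free across branches:
  ∃d ∀h ∃b (¬L(d) ∧ (¬L(h) ∨ L(b)))
The prefix is ∃d ∀h ∃b: 1 universal, 2 existential.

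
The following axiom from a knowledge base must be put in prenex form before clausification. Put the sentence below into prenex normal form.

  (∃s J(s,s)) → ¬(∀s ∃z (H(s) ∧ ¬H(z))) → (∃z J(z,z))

First replace A → B with ¬A ∨ B.
  ¬(∃s J(s,s)) ∨ ¬¬(∀s ∃z (H(s) ∧ ¬H(z))) ∨ (∃z J(z,z))
Push ¬ through the quantifiers and connectives to reach negation normal form:
  (∀s ¬J(s,s)) ∨ (∀s ∃z (H(s) ∧ ¬H(z))) ∨ (∃z J(z,z))
Give each quantifier a distinct variable: s↦a, z↦u1.
  (∀s ¬J(s,s)) ∨ (∀a ∃z (H(a) ∧ ¬H(z))) ∨ (∃u1 J(u1,u1))
Finally move all quantifiers to the prefix:
  ∀s ∀a ∃z ∃u1 (¬J(s,s) ∨ H(a) ∧ ¬H(z) ∨ J(u1,u1))

∀s ∀a ∃z ∃u1 (¬J(s,s) ∨ H(a) ∧ ¬H(z) ∨ J(u1,u1))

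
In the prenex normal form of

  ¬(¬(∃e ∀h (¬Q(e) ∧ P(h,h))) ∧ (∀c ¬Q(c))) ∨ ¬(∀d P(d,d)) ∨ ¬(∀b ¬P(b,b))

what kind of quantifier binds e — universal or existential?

existential

Drive negations inward (¬∀x A ≡ ∃x ¬A, ¬∃x A ≡ ∀x ¬A, De Morgan for ∧/∨):
  (∃e ∀h (¬Q(e) ∧ P(h,h))) ∨ (∃c Q(c)) ∨ (∃d ¬P(d,d)) ∨ (∃b P(b,b))
Pull the quantifiers to the front (each side's bound variable is not free in the other side):
  ∃e ∀h ∃c ∃d ∃b (¬Q(e) ∧ P(h,h) ∨ Q(c) ∨ ¬P(d,d) ∨ P(b,b))
The quantifier ∃e sits under an even number of negations, so it remains existential.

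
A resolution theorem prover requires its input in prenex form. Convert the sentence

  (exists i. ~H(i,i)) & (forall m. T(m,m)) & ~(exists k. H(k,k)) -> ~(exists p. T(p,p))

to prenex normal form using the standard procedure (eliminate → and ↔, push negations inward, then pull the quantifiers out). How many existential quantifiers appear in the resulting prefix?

2

Eliminate → and ↔ using ¬ and ∨.
  ~((exists i. ~H(i,i)) & (forall m. T(m,m)) & ~(exists k. H(k,k))) | ~(exists p. T(p,p))
Move each ¬ inward, flipping quantifiers it crosses:
  (forall i. H(i,i)) | (exists m. ~T(m,m)) | (exists k. H(k,k)) | (forall p. ~T(p,p))
All bound variables are already distinct, so no renaming is needed.
Extract every quantifier outward, since the variables are now distinct and don't occur free across branches:
  forall i. exists m. exists k. forall p. (H(i,i) | ~T(m,m) | H(k,k) | ~T(p,p))
The prefix is forall i exists m exists k forall p: 2 universal, 2 existential.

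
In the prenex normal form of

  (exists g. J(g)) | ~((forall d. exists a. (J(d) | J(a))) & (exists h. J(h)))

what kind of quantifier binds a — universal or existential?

universal

Push ¬ through the quantifiers and connectives to reach negation normal form:
  (exists g. J(g)) | (exists d. forall a. (~J(d) & ~J(a))) | (forall h. ~J(h))
All bound variables are already distinct, so no renaming is needed.
Finally move all quantifiers to the prefix:
  exists g. exists d. forall a. forall h. (J(g) | ~J(d) & ~J(a) | ~J(h))
The quantifier exists a sits under an odd number of negations, so it flips to forall a.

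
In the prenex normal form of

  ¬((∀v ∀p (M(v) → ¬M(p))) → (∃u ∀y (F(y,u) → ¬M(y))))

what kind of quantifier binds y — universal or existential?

existential

Rewrite implications/biconditionals: A → B as ¬A ∨ B.
  ¬(¬(∀v ∀p (¬M(v) ∨ ¬M(p))) ∨ (∃u ∀y (¬F(y,u) ∨ ¬M(y))))
Move each ¬ inward, flipping quantifiers it crosses:
  (∀v ∀p (¬M(v) ∨ ¬M(p))) ∧ (∀u ∃y (F(y,u) ∧ M(y)))
All bound variables are already distinct, so no renaming is needed.
Finally move all quantifiers to the prefix:
  ∀v ∀p ∀u ∃y ((¬M(v) ∨ ¬M(p)) ∧ F(y,u) ∧ M(y))
The quantifier ∀y sits under an odd number of negations (counting the antecedent side of each →), so it flips to ∃y.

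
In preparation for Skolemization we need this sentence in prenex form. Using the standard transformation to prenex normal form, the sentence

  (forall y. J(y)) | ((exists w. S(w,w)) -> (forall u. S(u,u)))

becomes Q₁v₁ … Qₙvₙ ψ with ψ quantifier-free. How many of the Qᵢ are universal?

Eliminate → and ↔ using ¬ and ∨.
  (forall y. J(y)) | ~(exists w. S(w,w)) | (forall u. S(u,u))
Drive negations inward (¬∀x A ≡ ∃x ¬A, ¬∃x A ≡ ∀x ¬A, De Morgan for ∧/∨):
  (forall y. J(y)) | (forall w. ~S(w,w)) | (forall u. S(u,u))
All bound variables are already distinct, so no renaming is needed.
Finally move all quantifiers to the prefix:
  forall y. forall w. forall u. (J(y) | ~S(w,w) | S(u,u))
The prefix is forall y forall w forall u: 3 universal, 0 existential.

3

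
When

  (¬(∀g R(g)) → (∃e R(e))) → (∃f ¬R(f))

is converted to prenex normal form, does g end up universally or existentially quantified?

Rewrite implications/biconditionals: A → B as ¬A ∨ B.
  ¬(¬¬(∀g R(g)) ∨ (∃e R(e))) ∨ (∃f ¬R(f))
Move each ¬ inward, flipping quantifiers it crosses:
  (∃g ¬R(g)) ∧ (∀e ¬R(e)) ∨ (∃f ¬R(f))
Pull the quantifiers to the front (each side's bound variable is not free in the other side):
  ∃g ∀e ∃f (¬R(g) ∧ ¬R(e) ∨ ¬R(f))
The quantifier ∀g sits under an odd number of negations (counting the antecedent side of each →), so it flips to ∃g.

existential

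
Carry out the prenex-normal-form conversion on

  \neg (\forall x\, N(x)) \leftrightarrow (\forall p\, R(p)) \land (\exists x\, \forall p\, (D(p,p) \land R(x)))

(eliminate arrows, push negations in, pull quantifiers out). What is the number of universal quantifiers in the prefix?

4

Rewrite implications/biconditionals: A → B as ¬A ∨ B; A ↔ B as (¬A ∨ B) ∧ (¬B ∨ A).
  (\neg \neg (\forall x\, N(x)) \lor (\forall p\, R(p)) \land (\exists x\, \forall p\, (D(p,p) \land R(x)))) \land (\neg ((\forall p\, R(p)) \land (\exists x\, \forall p\, (D(p,p) \land R(x)))) \lor \neg (\forall x\, N(x)))
Push ¬ through the quantifiers and connectives to reach negation normal form:
  ((\forall x\, N(x)) \lor (\forall p\, R(p)) \land (\exists x\, \forall p\, (D(p,p) \land R(x)))) \land ((\exists p\, \neg R(p)) \lor (\forall x\, \exists p\, (\neg D(p,p) \lor \neg R(x))) \lor (\exists x\, \neg N(x)))
Rename bound variables to avoid capture: x↦s, p↦w1, p↦q, x↦u, p↦t, x↦v.
  ((\forall x\, N(x)) \lor (\forall p\, R(p)) \land (\exists s\, \forall w1\, (D(w1,w1) \land R(s)))) \land ((\exists q\, \neg R(q)) \lor (\forall u\, \exists t\, (\neg D(t,t) \lor \neg R(u))) \lor (\exists v\, \neg N(v)))
Finally move all quantifiers to the prefix:
  \forall x\, \forall p\, \exists s\, \forall w1\, \exists q\, \forall u\, \exists t\, \exists v\, ((N(x) \lor R(p) \land D(w1,w1) \land R(s)) \land (\neg R(q) \lor \neg D(t,t) \lor \neg R(u) \lor \neg N(v)))
The prefix is \forall x \forall p \exists s \forall w1 \exists q \forall u \exists t \exists v: 4 universal, 4 existential.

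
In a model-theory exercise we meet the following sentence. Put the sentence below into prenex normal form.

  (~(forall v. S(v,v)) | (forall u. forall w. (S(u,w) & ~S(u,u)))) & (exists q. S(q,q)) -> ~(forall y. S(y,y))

forall v. exists u. exists w. forall q. exists y. (S(v,v) & (~S(u,w) | S(u,u)) | ~S(q,q) | ~S(y,y))

First replace A → B with ¬A ∨ B.
  ~((~(forall v. S(v,v)) | (forall u. forall w. (S(u,w) & ~S(u,u)))) & (exists q. S(q,q))) | ~(forall y. S(y,y))
Move each ¬ inward, flipping quantifiers it crosses:
  (forall v. S(v,v)) & (exists u. exists w. (~S(u,w) | S(u,u))) | (forall q. ~S(q,q)) | (exists y. ~S(y,y))
All bound variables are already distinct, so no renaming is needed.
Pull the quantifiers to the front (each side's bound variable is not free in the other side):
  forall v. exists u. exists w. forall q. exists y. (S(v,v) & (~S(u,w) | S(u,u)) | ~S(q,q) | ~S(y,y))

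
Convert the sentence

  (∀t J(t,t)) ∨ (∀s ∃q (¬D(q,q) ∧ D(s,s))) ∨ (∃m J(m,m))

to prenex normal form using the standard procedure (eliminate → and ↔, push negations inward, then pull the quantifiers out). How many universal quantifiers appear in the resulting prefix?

2

All bound variables are already distinct, so no renaming is needed.
Finally move all quantifiers to the prefix:
  ∀t ∀s ∃q ∃m (J(t,t) ∨ ¬D(q,q) ∧ D(s,s) ∨ J(m,m))
The prefix is ∀t ∀s ∃q ∃m: 2 universal, 2 existential.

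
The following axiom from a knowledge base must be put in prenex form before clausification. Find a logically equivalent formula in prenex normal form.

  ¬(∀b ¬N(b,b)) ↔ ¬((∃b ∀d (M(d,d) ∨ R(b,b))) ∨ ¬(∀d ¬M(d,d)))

Eliminate → and ↔ using ¬ and ∨; A ↔ B as (¬A ∨ B) ∧ (¬B ∨ A).
  (¬¬(∀b ¬N(b,b)) ∨ ¬((∃b ∀d (M(d,d) ∨ R(b,b))) ∨ ¬(∀d ¬M(d,d)))) ∧ (¬¬((∃b ∀d (M(d,d) ∨ R(b,b))) ∨ ¬(∀d ¬M(d,d))) ∨ ¬(∀b ¬N(b,b)))
Push ¬ through the quantifiers and connectives to reach negation normal form:
  ((∀b ¬N(b,b)) ∨ (∀b ∃d (¬M(d,d) ∧ ¬R(b,b))) ∧ (∀d ¬M(d,d))) ∧ ((∃b ∀d (M(d,d) ∨ R(b,b))) ∨ (∃d M(d,d)) ∨ (∃b N(b,b)))
Give each quantifier a distinct variable: b↦x, d↦y1, b↦v, d↦w, d↦y, b↦t.
  ((∀b ¬N(b,b)) ∨ (∀x ∃d (¬M(d,d) ∧ ¬R(x,x))) ∧ (∀y1 ¬M(y1,y1))) ∧ ((∃v ∀w (M(w,w) ∨ R(v,v))) ∨ (∃y M(y,y)) ∨ (∃t N(t,t)))
Extract every quantifier outward, since the variables are now distinct and don't occur free across branches:
  ∀b ∀x ∃d ∀y1 ∃v ∀w ∃y ∃t ((¬N(b,b) ∨ ¬M(d,d) ∧ ¬R(x,x) ∧ ¬M(y1,y1)) ∧ (M(w,w) ∨ R(v,v) ∨ M(y,y) ∨ N(t,t)))

∀b ∀x ∃d ∀y1 ∃v ∀w ∃y ∃t ((¬N(b,b) ∨ ¬M(d,d) ∧ ¬R(x,x) ∧ ¬M(y1,y1)) ∧ (M(w,w) ∨ R(v,v) ∨ M(y,y) ∨ N(t,t)))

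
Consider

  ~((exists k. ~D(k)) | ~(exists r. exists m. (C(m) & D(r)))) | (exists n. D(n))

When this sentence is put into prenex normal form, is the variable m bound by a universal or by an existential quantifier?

Drive negations inward (¬∀x A ≡ ∃x ¬A, ¬∃x A ≡ ∀x ¬A, De Morgan for ∧/∨):
  (forall k. D(k)) & (exists r. exists m. (C(m) & D(r))) | (exists n. D(n))
Extract every quantifier outward, since the variables are now distinct and don't occur free across branches:
  forall k. exists r. exists m. exists n. (D(k) & C(m) & D(r) | D(n))
The quantifier exists m sits under an even number of negations, so it remains existential.

existential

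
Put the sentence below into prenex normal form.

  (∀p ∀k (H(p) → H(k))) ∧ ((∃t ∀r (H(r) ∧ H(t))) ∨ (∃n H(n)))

Rewrite implications/biconditionals: A → B as ¬A ∨ B.
  (∀p ∀k (¬H(p) ∨ H(k))) ∧ ((∃t ∀r (H(r) ∧ H(t))) ∨ (∃n H(n)))
All bound variables are already distinct, so no renaming is needed.
Finally move all quantifiers to the prefix:
  ∀p ∀k ∃t ∀r ∃n ((¬H(p) ∨ H(k)) ∧ (H(r) ∧ H(t) ∨ H(n)))

∀p ∀k ∃t ∀r ∃n ((¬H(p) ∨ H(k)) ∧ (H(r) ∧ H(t) ∨ H(n)))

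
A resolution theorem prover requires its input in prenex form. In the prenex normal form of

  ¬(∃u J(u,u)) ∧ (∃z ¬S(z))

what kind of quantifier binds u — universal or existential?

universal

Drive negations inward (¬∀x A ≡ ∃x ¬A, ¬∃x A ≡ ∀x ¬A, De Morgan for ∧/∨):
  (∀u ¬J(u,u)) ∧ (∃z ¬S(z))
All bound variables are already distinct, so no renaming is needed.
Finally move all quantifiers to the prefix:
  ∀u ∃z (¬J(u,u) ∧ ¬S(z))
The quantifier ∃u sits under an odd number of negations, so it flips to ∀u.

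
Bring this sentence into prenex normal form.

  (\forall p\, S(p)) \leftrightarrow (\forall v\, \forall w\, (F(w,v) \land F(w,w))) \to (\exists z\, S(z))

Rewrite implications/biconditionals: A → B as ¬A ∨ B; A ↔ B as (¬A ∨ B) ∧ (¬B ∨ A).
  (\neg (\forall p\, S(p)) \lor \neg (\forall v\, \forall w\, (F(w,v) \land F(w,w))) \lor (\exists z\, S(z))) \land (\neg (\neg (\forall v\, \forall w\, (F(w,v) \land F(w,w))) \lor (\exists z\, S(z))) \lor (\forall p\, S(p)))
Push ¬ through the quantifiers and connectives to reach negation normal form:
  ((\exists p\, \neg S(p)) \lor (\exists v\, \exists w\, (\neg F(w,v) \lor \neg F(w,w))) \lor (\exists z\, S(z))) \land ((\forall v\, \forall w\, (F(w,v) \land F(w,w))) \land (\forall z\, \neg S(z)) \lor (\forall p\, S(p)))
Rename bound variables to avoid capture: v↦c, w↦u1, z↦r, p↦s.
  ((\exists p\, \neg S(p)) \lor (\exists v\, \exists w\, (\neg F(w,v) \lor \neg F(w,w))) \lor (\exists z\, S(z))) \land ((\forall c\, \forall u1\, (F(u1,c) \land F(u1,u1))) \land (\forall r\, \neg S(r)) \lor (\forall s\, S(s)))
Finally move all quantifiers to the prefix:
  \exists p\, \exists v\, \exists w\, \exists z\, \forall c\, \forall u1\, \forall r\, \forall s\, ((\neg S(p) \lor \neg F(w,v) \lor \neg F(w,w) \lor S(z)) \land (F(u1,c) \land F(u1,u1) \land \neg S(r) \lor S(s)))

\exists p\, \exists v\, \exists w\, \exists z\, \forall c\, \forall u1\, \forall r\, \forall s\, ((\neg S(p) \lor \neg F(w,v) \lor \neg F(w,w) \lor S(z)) \land (F(u1,c) \land F(u1,u1) \land \neg S(r) \lor S(s)))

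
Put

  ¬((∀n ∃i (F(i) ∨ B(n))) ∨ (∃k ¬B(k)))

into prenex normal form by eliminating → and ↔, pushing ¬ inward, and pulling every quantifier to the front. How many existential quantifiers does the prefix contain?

Drive negations inward (¬∀x A ≡ ∃x ¬A, ¬∃x A ≡ ∀x ¬A, De Morgan for ∧/∨):
  (∃n ∀i (¬F(i) ∧ ¬B(n))) ∧ (∀k B(k))
All bound variables are already distinct, so no renaming is needed.
Extract every quantifier outward, since the variables are now distinct and don't occur free across branches:
  ∃n ∀i ∀k (¬F(i) ∧ ¬B(n) ∧ B(k))
The prefix is ∃n ∀i ∀k: 2 universal, 1 existential.

1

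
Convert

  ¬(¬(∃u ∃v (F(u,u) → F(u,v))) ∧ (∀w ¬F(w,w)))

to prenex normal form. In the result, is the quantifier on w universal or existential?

First replace A → B with ¬A ∨ B.
  ¬(¬(∃u ∃v (¬F(u,u) ∨ F(u,v))) ∧ (∀w ¬F(w,w)))
Drive negations inward (¬∀x A ≡ ∃x ¬A, ¬∃x A ≡ ∀x ¬A, De Morgan for ∧/∨):
  (∃u ∃v (¬F(u,u) ∨ F(u,v))) ∨ (∃w F(w,w))
Pull the quantifiers to the front (each side's bound variable is not free in the other side):
  ∃u ∃v ∃w (¬F(u,u) ∨ F(u,v) ∨ F(w,w))
The quantifier ∀w sits under an odd number of negations (counting the antecedent side of each →), so it flips to ∃w.

existential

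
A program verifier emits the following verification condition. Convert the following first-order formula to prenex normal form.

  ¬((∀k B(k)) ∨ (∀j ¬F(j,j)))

∃k ∃j (¬B(k) ∧ F(j,j))

Push ¬ through the quantifiers and connectives to reach negation normal form:
  (∃k ¬B(k)) ∧ (∃j F(j,j))
Pull the quantifiers to the front (each side's bound variable is not free in the other side):
  ∃k ∃j (¬B(k) ∧ F(j,j))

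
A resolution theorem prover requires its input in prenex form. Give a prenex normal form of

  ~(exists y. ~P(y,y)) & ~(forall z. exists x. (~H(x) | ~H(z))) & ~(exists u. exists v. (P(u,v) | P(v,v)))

Drive negations inward (¬∀x A ≡ ∃x ¬A, ¬∃x A ≡ ∀x ¬A, De Morgan for ∧/∨):
  (forall y. P(y,y)) & (exists z. forall x. (H(x) & H(z))) & (forall u. forall v. (~P(u,v) & ~P(v,v)))
All bound variables are already distinct, so no renaming is needed.
Pull the quantifiers to the front (each side's bound variable is not free in the other side):
  forall y. exists z. forall x. forall u. forall v. (P(y,y) & H(x) & H(z) & ~P(u,v) & ~P(v,v))

forall y. exists z. forall x. forall u. forall v. (P(y,y) & H(x) & H(z) & ~P(u,v) & ~P(v,v))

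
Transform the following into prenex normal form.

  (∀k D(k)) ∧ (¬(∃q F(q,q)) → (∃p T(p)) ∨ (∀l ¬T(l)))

Rewrite implications/biconditionals: A → B as ¬A ∨ B.
  (∀k D(k)) ∧ (¬¬(∃q F(q,q)) ∨ (∃p T(p)) ∨ (∀l ¬T(l)))
Drive negations inward (¬∀x A ≡ ∃x ¬A, ¬∃x A ≡ ∀x ¬A, De Morgan for ∧/∨):
  (∀k D(k)) ∧ ((∃q F(q,q)) ∨ (∃p T(p)) ∨ (∀l ¬T(l)))
All bound variables are already distinct, so no renaming is needed.
Finally move all quantifiers to the prefix:
  ∀k ∃q ∃p ∀l (D(k) ∧ (F(q,q) ∨ T(p) ∨ ¬T(l)))

∀k ∃q ∃p ∀l (D(k) ∧ (F(q,q) ∨ T(p) ∨ ¬T(l)))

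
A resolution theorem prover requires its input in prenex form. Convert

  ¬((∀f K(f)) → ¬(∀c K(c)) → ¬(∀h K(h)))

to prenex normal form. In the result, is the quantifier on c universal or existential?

Eliminate → and ↔ using ¬ and ∨.
  ¬(¬(∀f K(f)) ∨ ¬¬(∀c K(c)) ∨ ¬(∀h K(h)))
Move each ¬ inward, flipping quantifiers it crosses:
  (∀f K(f)) ∧ (∃c ¬K(c)) ∧ (∀h K(h))
All bound variables are already distinct, so no renaming is needed.
Pull the quantifiers to the front (each side's bound variable is not free in the other side):
  ∀f ∃c ∀h (K(f) ∧ ¬K(c) ∧ K(h))
The quantifier ∀c sits under an odd number of negations (counting the antecedent side of each →), so it flips to ∃c.

existential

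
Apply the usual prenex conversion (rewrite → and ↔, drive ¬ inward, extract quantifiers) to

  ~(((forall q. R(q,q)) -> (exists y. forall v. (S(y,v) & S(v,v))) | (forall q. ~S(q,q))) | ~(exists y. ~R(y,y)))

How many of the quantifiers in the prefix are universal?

First replace A → B with ¬A ∨ B.
  ~(~(forall q. R(q,q)) | (exists y. forall v. (S(y,v) & S(v,v))) | (forall q. ~S(q,q)) | ~(exists y. ~R(y,y)))
Drive negations inward (¬∀x A ≡ ∃x ¬A, ¬∃x A ≡ ∀x ¬A, De Morgan for ∧/∨):
  (forall q. R(q,q)) & (forall y. exists v. (~S(y,v) | ~S(v,v))) & (exists q. S(q,q)) & (exists y. ~R(y,y))
Rename bound variables to avoid capture: q↦w, y↦p.
  (forall q. R(q,q)) & (forall y. exists v. (~S(y,v) | ~S(v,v))) & (exists w. S(w,w)) & (exists p. ~R(p,p))
Finally move all quantifiers to the prefix:
  forall q. forall y. exists v. exists w. exists p. (R(q,q) & (~S(y,v) | ~S(v,v)) & S(w,w) & ~R(p,p))
The prefix is forall q forall y exists v exists w exists p: 2 universal, 3 existential.

2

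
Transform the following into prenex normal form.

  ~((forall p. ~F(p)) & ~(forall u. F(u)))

Push ¬ through the quantifiers and connectives to reach negation normal form:
  (exists p. F(p)) | (forall u. F(u))
All bound variables are already distinct, so no renaming is needed.
Pull the quantifiers to the front (each side's bound variable is not free in the other side):
  exists p. forall u. (F(p) | F(u))

exists p. forall u. (F(p) | F(u))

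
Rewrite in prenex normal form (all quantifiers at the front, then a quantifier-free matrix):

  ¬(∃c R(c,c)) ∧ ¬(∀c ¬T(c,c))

Drive negations inward (¬∀x A ≡ ∃x ¬A, ¬∃x A ≡ ∀x ¬A, De Morgan for ∧/∨):
  (∀c ¬R(c,c)) ∧ (∃c T(c,c))
Give each quantifier a distinct variable: c↦v1.
  (∀c ¬R(c,c)) ∧ (∃v1 T(v1,v1))
Finally move all quantifiers to the prefix:
  ∀c ∃v1 (¬R(c,c) ∧ T(v1,v1))

∀c ∃v1 (¬R(c,c) ∧ T(v1,v1))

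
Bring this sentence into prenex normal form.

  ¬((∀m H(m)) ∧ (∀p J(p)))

Drive negations inward (¬∀x A ≡ ∃x ¬A, ¬∃x A ≡ ∀x ¬A, De Morgan for ∧/∨):
  (∃m ¬H(m)) ∨ (∃p ¬J(p))
Extract every quantifier outward, since the variables are now distinct and don't occur free across branches:
  ∃m ∃p (¬H(m) ∨ ¬J(p))

∃m ∃p (¬H(m) ∨ ¬J(p))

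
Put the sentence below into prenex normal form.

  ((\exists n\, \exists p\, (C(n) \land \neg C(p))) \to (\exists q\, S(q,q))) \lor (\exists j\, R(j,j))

\forall n\, \forall p\, \exists q\, \exists j\, (\neg C(n) \lor C(p) \lor S(q,q) \lor R(j,j))

First replace A → B with ¬A ∨ B.
  \neg (\exists n\, \exists p\, (C(n) \land \neg C(p))) \lor (\exists q\, S(q,q)) \lor (\exists j\, R(j,j))
Drive negations inward (¬∀x A ≡ ∃x ¬A, ¬∃x A ≡ ∀x ¬A, De Morgan for ∧/∨):
  (\forall n\, \forall p\, (\neg C(n) \lor C(p))) \lor (\exists q\, S(q,q)) \lor (\exists j\, R(j,j))
All bound variables are already distinct, so no renaming is needed.
Finally move all quantifiers to the prefix:
  \forall n\, \forall p\, \exists q\, \exists j\, (\neg C(n) \lor C(p) \lor S(q,q) \lor R(j,j))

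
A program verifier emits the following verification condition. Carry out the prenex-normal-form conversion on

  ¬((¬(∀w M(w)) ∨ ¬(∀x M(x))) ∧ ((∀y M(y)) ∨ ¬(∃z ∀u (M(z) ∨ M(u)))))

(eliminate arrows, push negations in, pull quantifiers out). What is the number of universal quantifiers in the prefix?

Push ¬ through the quantifiers and connectives to reach negation normal form:
  (∀w M(w)) ∧ (∀x M(x)) ∨ (∃y ¬M(y)) ∧ (∃z ∀u (M(z) ∨ M(u)))
All bound variables are already distinct, so no renaming is needed.
Finally move all quantifiers to the prefix:
  ∀w ∀x ∃y ∃z ∀u (M(w) ∧ M(x) ∨ ¬M(y) ∧ (M(z) ∨ M(u)))
The prefix is ∀w ∀x ∃y ∃z ∀u: 3 universal, 2 existential.

3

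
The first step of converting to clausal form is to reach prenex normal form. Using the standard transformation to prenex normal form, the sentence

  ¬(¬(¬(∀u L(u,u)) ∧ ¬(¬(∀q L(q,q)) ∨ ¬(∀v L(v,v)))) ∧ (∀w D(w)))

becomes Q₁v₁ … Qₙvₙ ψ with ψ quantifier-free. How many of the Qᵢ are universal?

Push ¬ through the quantifiers and connectives to reach negation normal form:
  (∃u ¬L(u,u)) ∧ (∀q L(q,q)) ∧ (∀v L(v,v)) ∨ (∃w ¬D(w))
Finally move all quantifiers to the prefix:
  ∃u ∀q ∀v ∃w (¬L(u,u) ∧ L(q,q) ∧ L(v,v) ∨ ¬D(w))
The prefix is ∃u ∀q ∀v ∃w: 2 universal, 2 existential.

2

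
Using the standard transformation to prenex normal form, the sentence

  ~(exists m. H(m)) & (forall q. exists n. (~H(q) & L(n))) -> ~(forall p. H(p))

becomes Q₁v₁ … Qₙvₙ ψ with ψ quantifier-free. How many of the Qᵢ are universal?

1

First replace A → B with ¬A ∨ B.
  ~(~(exists m. H(m)) & (forall q. exists n. (~H(q) & L(n)))) | ~(forall p. H(p))
Push ¬ through the quantifiers and connectives to reach negation normal form:
  (exists m. H(m)) | (exists q. forall n. (H(q) | ~L(n))) | (exists p. ~H(p))
All bound variables are already distinct, so no renaming is needed.
Extract every quantifier outward, since the variables are now distinct and don't occur free across branches:
  exists m. exists q. forall n. exists p. (H(m) | H(q) | ~L(n) | ~H(p))
The prefix is exists m exists q forall n exists p: 1 universal, 3 existential.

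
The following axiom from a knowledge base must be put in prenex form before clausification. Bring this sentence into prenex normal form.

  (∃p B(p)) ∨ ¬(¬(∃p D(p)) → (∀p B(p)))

∃p ∀u1 ∃a (B(p) ∨ ¬D(u1) ∧ ¬B(a))

Eliminate → and ↔ using ¬ and ∨.
  (∃p B(p)) ∨ ¬(¬¬(∃p D(p)) ∨ (∀p B(p)))
Push ¬ through the quantifiers and connectives to reach negation normal form:
  (∃p B(p)) ∨ (∀p ¬D(p)) ∧ (∃p ¬B(p))
Give each quantifier a distinct variable: p↦u1, p↦a.
  (∃p B(p)) ∨ (∀u1 ¬D(u1)) ∧ (∃a ¬B(a))
Finally move all quantifiers to the prefix:
  ∃p ∀u1 ∃a (B(p) ∨ ¬D(u1) ∧ ¬B(a))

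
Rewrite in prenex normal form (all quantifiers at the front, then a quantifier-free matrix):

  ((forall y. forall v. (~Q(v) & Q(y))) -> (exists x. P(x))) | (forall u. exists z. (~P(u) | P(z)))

Rewrite implications/biconditionals: A → B as ¬A ∨ B.
  ~(forall y. forall v. (~Q(v) & Q(y))) | (exists x. P(x)) | (forall u. exists z. (~P(u) | P(z)))
Push ¬ through the quantifiers and connectives to reach negation normal form:
  (exists y. exists v. (Q(v) | ~Q(y))) | (exists x. P(x)) | (forall u. exists z. (~P(u) | P(z)))
All bound variables are already distinct, so no renaming is needed.
Finally move all quantifiers to the prefix:
  exists y. exists v. exists x. forall u. exists z. (Q(v) | ~Q(y) | P(x) | ~P(u) | P(z))

exists y. exists v. exists x. forall u. exists z. (Q(v) | ~Q(y) | P(x) | ~P(u) | P(z))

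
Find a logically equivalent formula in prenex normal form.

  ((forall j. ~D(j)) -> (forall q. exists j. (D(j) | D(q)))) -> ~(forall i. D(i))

Rewrite implications/biconditionals: A → B as ¬A ∨ B.
  ~(~(forall j. ~D(j)) | (forall q. exists j. (D(j) | D(q)))) | ~(forall i. D(i))
Move each ¬ inward, flipping quantifiers it crosses:
  (forall j. ~D(j)) & (exists q. forall j. (~D(j) & ~D(q))) | (exists i. ~D(i))
Give each quantifier a distinct variable: j↦w1.
  (forall j. ~D(j)) & (exists q. forall w1. (~D(w1) & ~D(q))) | (exists i. ~D(i))
Finally move all quantifiers to the prefix:
  forall j. exists q. forall w1. exists i. (~D(j) & ~D(w1) & ~D(q) | ~D(i))

forall j. exists q. forall w1. exists i. (~D(j) & ~D(w1) & ~D(q) | ~D(i))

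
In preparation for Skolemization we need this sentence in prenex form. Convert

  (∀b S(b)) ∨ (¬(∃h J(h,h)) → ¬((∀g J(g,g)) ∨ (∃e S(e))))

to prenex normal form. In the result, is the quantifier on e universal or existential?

Eliminate → and ↔ using ¬ and ∨.
  (∀b S(b)) ∨ ¬¬(∃h J(h,h)) ∨ ¬((∀g J(g,g)) ∨ (∃e S(e)))
Drive negations inward (¬∀x A ≡ ∃x ¬A, ¬∃x A ≡ ∀x ¬A, De Morgan for ∧/∨):
  (∀b S(b)) ∨ (∃h J(h,h)) ∨ (∃g ¬J(g,g)) ∧ (∀e ¬S(e))
All bound variables are already distinct, so no renaming is needed.
Finally move all quantifiers to the prefix:
  ∀b ∃h ∃g ∀e (S(b) ∨ J(h,h) ∨ ¬J(g,g) ∧ ¬S(e))
The quantifier ∃e sits under an odd number of negations (counting the antecedent side of each →), so it flips to ∀e.

universal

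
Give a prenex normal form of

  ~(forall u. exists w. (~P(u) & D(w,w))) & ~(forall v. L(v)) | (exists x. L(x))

exists u. forall w. exists v. exists x. ((P(u) | ~D(w,w)) & ~L(v) | L(x))

Move each ¬ inward, flipping quantifiers it crosses:
  (exists u. forall w. (P(u) | ~D(w,w))) & (exists v. ~L(v)) | (exists x. L(x))
Extract every quantifier outward, since the variables are now distinct and don't occur free across branches:
  exists u. forall w. exists v. exists x. ((P(u) | ~D(w,w)) & ~L(v) | L(x))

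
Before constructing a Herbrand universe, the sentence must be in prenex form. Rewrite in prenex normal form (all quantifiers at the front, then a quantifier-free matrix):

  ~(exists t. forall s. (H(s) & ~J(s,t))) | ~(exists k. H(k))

forall t. exists s. forall k. (~H(s) | J(s,t) | ~H(k))

Push ¬ through the quantifiers and connectives to reach negation normal form:
  (forall t. exists s. (~H(s) | J(s,t))) | (forall k. ~H(k))
Finally move all quantifiers to the prefix:
  forall t. exists s. forall k. (~H(s) | J(s,t) | ~H(k))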